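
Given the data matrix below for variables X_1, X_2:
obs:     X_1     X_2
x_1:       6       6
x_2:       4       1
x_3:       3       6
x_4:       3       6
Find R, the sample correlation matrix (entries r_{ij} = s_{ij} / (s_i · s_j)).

Step 1 — column means:
  mean(X_1) = (6 + 4 + 3 + 3) / 4 = 16/4 = 4
  mean(X_2) = (6 + 1 + 6 + 6) / 4 = 19/4 = 4.75

Step 2 — sample variances and covariances s[i,j] = (1/(n-1)) · Σ_k (x_{k,i} - mean_i) · (x_{k,j} - mean_j), with n-1 = 3:
  s[X_1,X_1] = ((2)·(2) + (0)·(0) + (-1)·(-1) + (-1)·(-1)) / 3 = 6/3 = 2
  s[X_1,X_2] = ((2)·(1.25) + (0)·(-3.75) + (-1)·(1.25) + (-1)·(1.25)) / 3 = 0/3 = 0
  s[X_2,X_2] = ((1.25)·(1.25) + (-3.75)·(-3.75) + (1.25)·(1.25) + (1.25)·(1.25)) / 3 = 18.75/3 = 6.25
  Sample standard deviations s_i = √(s[i,i]):
  s(X_1) = √(2) = 1.4142
  s(X_2) = √(6.25) = 2.5

Step 3 — r_{ij} = s_{ij} / (s_i · s_j):
  r[X_1,X_1] = 1 (diagonal).
  r[X_1,X_2] = 0 / (1.4142 · 2.5) = 0 / 3.5355 = 0
  r[X_2,X_2] = 1 (diagonal).

R is symmetric with unit diagonal. Assembling:

R = [[1, 0],
 [0, 1]]


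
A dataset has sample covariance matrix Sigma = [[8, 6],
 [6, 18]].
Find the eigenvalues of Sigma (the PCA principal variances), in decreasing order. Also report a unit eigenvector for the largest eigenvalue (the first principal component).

Step 1 — characteristic polynomial of 2×2 Sigma:
  det(Sigma - λI) = λ² - trace · λ + det = 0.
  trace = 8 + 18 = 26, det = 8·18 - (6)² = 108.
Step 2 — discriminant:
  Δ = trace² - 4·det = 676 - 432 = 244.
Step 3 — eigenvalues:
  λ = (trace ± √Δ)/2 = (26 ± 15.6205)/2,
  λ_1 = 20.8102,  λ_2 = 5.1898.

Step 4 — unit eigenvector for λ_1: solve (Sigma - λ_1 I)v = 0. First row:
  (8 - 20.8102)·v_x + (6)·v_y = 0, i.e. (-12.8102)·v_x + (6)·v_y = 0,
  so v ∝ (b, λ_1 - a) = (6, 12.8102) = u.
  ||u|| = √((6)² + (12.8102)²) = √(200.1025) ≈ 14.1458,
  v_1 = u/||u|| ≈ (0.4242, 0.9056) (||v_1|| = 1).

λ_1 = 20.8102,  λ_2 = 5.1898;  v_1 ≈ (0.4242, 0.9056)


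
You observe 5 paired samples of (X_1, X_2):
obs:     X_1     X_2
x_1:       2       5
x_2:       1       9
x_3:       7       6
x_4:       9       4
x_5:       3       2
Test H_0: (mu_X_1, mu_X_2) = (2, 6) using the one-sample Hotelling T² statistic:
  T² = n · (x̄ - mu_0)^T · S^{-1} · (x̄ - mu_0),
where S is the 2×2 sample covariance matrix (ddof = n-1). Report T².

Step 1 — sample mean vector:
  mean(X_1) = (2 + 1 + 7 + 9 + 3) / 5 = 22/5 = 4.4
  mean(X_2) = (5 + 9 + 6 + 4 + 2) / 5 = 26/5 = 5.2
  x̄ = (4.4, 5.2),  deviation x̄ - mu_0 = (4.4, 5.2) - (2, 6) = (2.4, -0.8).

Step 2 — sample covariance matrix, S[i,j] = (1/(n-1)) · Σ_k (x_{k,i} - mean_i) · (x_{k,j} - mean_j), divisor n-1 = 4:
  S[X_1,X_1] = ((-2.4)·(-2.4) + (-3.4)·(-3.4) + (2.6)·(2.6) + (4.6)·(4.6) + (-1.4)·(-1.4)) / 4 = 47.2/4 = 11.8
  S[X_1,X_2] = ((-2.4)·(-0.2) + (-3.4)·(3.8) + (2.6)·(0.8) + (4.6)·(-1.2) + (-1.4)·(-3.2)) / 4 = -11.4/4 = -2.85
  S[X_2,X_2] = ((-0.2)·(-0.2) + (3.8)·(3.8) + (0.8)·(0.8) + (-1.2)·(-1.2) + (-3.2)·(-3.2)) / 4 = 26.8/4 = 6.7
  S = [[11.8, -2.85],
 [-2.85, 6.7]].

Step 3 — invert S. det(S) = 11.8·6.7 - (-2.85)² = 70.9375.
  S^{-1} = (1/det) · [[d, -b], [-b, a]] = [[0.0944, 0.0402],
 [0.0402, 0.1663]].

Step 4 — quadratic form (x̄ - mu_0)^T · S^{-1} · (x̄ - mu_0):
  S^{-1} · (x̄ - mu_0) = (0.1945, -0.0367),
  (x̄ - mu_0)^T · [...] = (2.4)·(0.1945) + (-0.8)·(-0.0367) = 0.4962.

Step 5 — scale by n: T² = 5 · 0.4962 = 2.4811.

T² ≈ 2.4811


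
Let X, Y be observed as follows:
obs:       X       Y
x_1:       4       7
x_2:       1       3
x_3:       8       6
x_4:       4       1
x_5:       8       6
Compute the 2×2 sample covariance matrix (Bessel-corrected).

Step 1 — column means:
  mean(X) = (4 + 1 + 8 + 4 + 8) / 5 = 25/5 = 5
  mean(Y) = (7 + 3 + 6 + 1 + 6) / 5 = 23/5 = 4.6

Step 2 — sample covariance S[i,j] = (1/(n-1)) · Σ_k (x_{k,i} - mean_i) · (x_{k,j} - mean_j), with n-1 = 4.
  S[X,X] = ((-1)·(-1) + (-4)·(-4) + (3)·(3) + (-1)·(-1) + (3)·(3)) / 4 = 36/4 = 9
  S[X,Y] = ((-1)·(2.4) + (-4)·(-1.6) + (3)·(1.4) + (-1)·(-3.6) + (3)·(1.4)) / 4 = 16/4 = 4
  S[Y,Y] = ((2.4)·(2.4) + (-1.6)·(-1.6) + (1.4)·(1.4) + (-3.6)·(-3.6) + (1.4)·(1.4)) / 4 = 25.2/4 = 6.3

S is symmetric (S[j,i] = S[i,j]). Assembling:

S = [[9, 4],
 [4, 6.3]]


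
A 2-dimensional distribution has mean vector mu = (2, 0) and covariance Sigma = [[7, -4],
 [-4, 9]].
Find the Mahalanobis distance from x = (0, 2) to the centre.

Step 1 — centre the observation: (x - mu) = (-2, 2).

Step 2 — invert Sigma. det(Sigma) = 7·9 - (-4)² = 47.
  Sigma^{-1} = (1/det) · [[d, -b], [-b, a]] = [[0.1915, 0.0851],
 [0.0851, 0.1489]].

Step 3 — form the quadratic (x - mu)^T · Sigma^{-1} · (x - mu):
  Sigma^{-1} · (x - mu) = (-0.2128, 0.1277).
  (x - mu)^T · [Sigma^{-1} · (x - mu)] = (-2)·(-0.2128) + (2)·(0.1277) = 0.6809.

Step 4 — take square root: d = √(0.6809) ≈ 0.8251.

d(x, mu) = √(0.6809) ≈ 0.8251


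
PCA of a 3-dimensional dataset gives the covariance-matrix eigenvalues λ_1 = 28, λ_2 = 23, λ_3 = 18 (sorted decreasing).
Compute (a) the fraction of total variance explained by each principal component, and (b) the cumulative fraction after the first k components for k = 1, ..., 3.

Step 1 — total variance = trace(Sigma) = Σ λ_i = 28 + 23 + 18 = 69.

Step 2 — fraction explained by component i = λ_i / Σ λ:
  PC1: 28/69 = 0.4058
  PC2: 23/69 = 0.3333
  PC3: 18/69 = 0.2609

Step 3 — cumulative fraction after k components = (λ_1 + ... + λ_k) / Σ λ:
  k = 1: 28/69 = 0.4058
  k = 2: (28 + 23)/69 = 51/69 = 0.7391
  k = 3: (28 + 23 + 18)/69 = 69/69 = 1

Summary (fraction, with percent):

explained: PC1 0.4058 (40.58%), PC2 0.3333 (33.33%), PC3 0.2609 (26.09%);  cumulative: 0.4058, 0.7391, 1


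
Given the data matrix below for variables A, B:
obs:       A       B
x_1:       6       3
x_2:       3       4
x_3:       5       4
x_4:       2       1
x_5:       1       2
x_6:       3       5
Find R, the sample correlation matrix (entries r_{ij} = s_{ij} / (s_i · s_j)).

Step 1 — column means:
  mean(A) = (6 + 3 + 5 + 2 + 1 + 3) / 6 = 20/6 = 3.3333
  mean(B) = (3 + 4 + 4 + 1 + 2 + 5) / 6 = 19/6 = 3.1667

Step 2 — sample variances and covariances s[i,j] = (1/(n-1)) · Σ_k (x_{k,i} - mean_i) · (x_{k,j} - mean_j), with n-1 = 5:
  s[A,A] = ((2.6667)·(2.6667) + (-0.3333)·(-0.3333) + (1.6667)·(1.6667) + (-1.3333)·(-1.3333) + (-2.3333)·(-2.3333) + (-0.3333)·(-0.3333)) / 5 = 17.3333/5 = 3.4667
  s[A,B] = ((2.6667)·(-0.1667) + (-0.3333)·(0.8333) + (1.6667)·(0.8333) + (-1.3333)·(-2.1667) + (-2.3333)·(-1.1667) + (-0.3333)·(1.8333)) / 5 = 5.6667/5 = 1.1333
  s[B,B] = ((-0.1667)·(-0.1667) + (0.8333)·(0.8333) + (0.8333)·(0.8333) + (-2.1667)·(-2.1667) + (-1.1667)·(-1.1667) + (1.8333)·(1.8333)) / 5 = 10.8333/5 = 2.1667
  Sample standard deviations s_i = √(s[i,i]):
  s(A) = √(3.4667) = 1.8619
  s(B) = √(2.1667) = 1.472

Step 3 — r_{ij} = s_{ij} / (s_i · s_j):
  r[A,A] = 1 (diagonal).
  r[A,B] = 1.1333 / (1.8619 · 1.472) = 1.1333 / 2.7406 = 0.4135
  r[B,B] = 1 (diagonal).

R is symmetric with unit diagonal. Assembling:

R = [[1, 0.4135],
 [0.4135, 1]]


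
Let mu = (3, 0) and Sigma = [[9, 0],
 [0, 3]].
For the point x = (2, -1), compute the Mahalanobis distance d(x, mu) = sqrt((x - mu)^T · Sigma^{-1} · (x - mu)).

Step 1 — centre the observation: (x - mu) = (-1, -1).

Step 2 — invert Sigma. det(Sigma) = 9·3 - (0)² = 27.
  Sigma^{-1} = (1/det) · [[d, -b], [-b, a]] = [[0.1111, 0],
 [0, 0.3333]].

Step 3 — form the quadratic (x - mu)^T · Sigma^{-1} · (x - mu):
  Sigma^{-1} · (x - mu) = (-0.1111, -0.3333).
  (x - mu)^T · [Sigma^{-1} · (x - mu)] = (-1)·(-0.1111) + (-1)·(-0.3333) = 0.4444.

Step 4 — take square root: d = √(0.4444) ≈ 0.6667.

d(x, mu) = √(0.4444) ≈ 0.6667


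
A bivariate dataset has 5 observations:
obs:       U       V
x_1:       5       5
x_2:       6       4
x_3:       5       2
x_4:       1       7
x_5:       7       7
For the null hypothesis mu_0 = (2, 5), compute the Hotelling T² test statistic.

Step 1 — sample mean vector:
  mean(U) = (5 + 6 + 5 + 1 + 7) / 5 = 24/5 = 4.8
  mean(V) = (5 + 4 + 2 + 7 + 7) / 5 = 25/5 = 5
  x̄ = (4.8, 5),  deviation x̄ - mu_0 = (4.8, 5) - (2, 5) = (2.8, 0).

Step 2 — sample covariance matrix, S[i,j] = (1/(n-1)) · Σ_k (x_{k,i} - mean_i) · (x_{k,j} - mean_j), divisor n-1 = 4:
  S[U,U] = ((0.2)·(0.2) + (1.2)·(1.2) + (0.2)·(0.2) + (-3.8)·(-3.8) + (2.2)·(2.2)) / 4 = 20.8/4 = 5.2
  S[U,V] = ((0.2)·(0) + (1.2)·(-1) + (0.2)·(-3) + (-3.8)·(2) + (2.2)·(2)) / 4 = -5/4 = -1.25
  S[V,V] = ((0)·(0) + (-1)·(-1) + (-3)·(-3) + (2)·(2) + (2)·(2)) / 4 = 18/4 = 4.5
  S = [[5.2, -1.25],
 [-1.25, 4.5]].

Step 3 — invert S. det(S) = 5.2·4.5 - (-1.25)² = 21.8375.
  S^{-1} = (1/det) · [[d, -b], [-b, a]] = [[0.2061, 0.0572],
 [0.0572, 0.2381]].

Step 4 — quadratic form (x̄ - mu_0)^T · S^{-1} · (x̄ - mu_0):
  S^{-1} · (x̄ - mu_0) = (0.577, 0.1603),
  (x̄ - mu_0)^T · [...] = (2.8)·(0.577) + (0)·(0.1603) = 1.6156.

Step 5 — scale by n: T² = 5 · 1.6156 = 8.0778.

T² ≈ 8.0778


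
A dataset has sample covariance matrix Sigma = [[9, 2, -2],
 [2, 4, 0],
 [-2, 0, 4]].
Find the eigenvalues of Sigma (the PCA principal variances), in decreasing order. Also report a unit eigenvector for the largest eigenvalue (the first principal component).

Step 1 — characteristic polynomial p(λ) = det(λI - Sigma) = λ³ - tr·λ² + c_1·λ - det, where tr = trace, c_1 = sum of the principal 2×2 minors, det = det(Sigma):
  tr = 9 + 4 + 4 = 17,
  c_1 = (9·4 - (2)²) + (9·4 - (-2)²) + (4·4 - (0)²) = 32 + 32 + 16 = 80,
  det = 9·(4·4 - (0)²) - (2)·((2)·4 - (0)·(-2)) + (-2)·((2)·(0) - 4·(-2)) = 9·(16) - (2)·(8) + (-2)·(8) = 112.
  So p(λ) = λ³ - 17λ² + 80λ - 112.
Step 2 — look for an integer root (rational root theorem: any rational root is an integer divisor of 112). Testing λ = 4:
  p(4) = 64 - 272 + 320 - 112 = 0  ✓
  Dividing out (λ - 4): p(λ) = (λ - 4)(λ² - 13λ + 28).
Step 3 — remaining eigenvalues from the quadratic λ² - 13λ + 28 = 0:
  Δ = 13² - 4·28 = 169 - 112 = 57,  λ = (13 ± √57)/2 = (13 ± 7.5498)/2 ≈ 10.2749 or 2.7251.
  Sorted: λ_1 = 10.2749,  λ_2 = 4,  λ_3 = 2.7251  (check: sum = 17 = tr ✓).

Step 4 — unit eigenvector for λ_1 ≈ 10.2749: v spans the null space of (Sigma - λ_1 I), whose rows are
  r_1 = (-1.2749, 2, -2),  r_2 = (2, -6.2749, 0),  r_3 = (-2, 0, -6.2749).
  v is orthogonal to every row, so take v ∝ r_1 × r_2 = ((2)·(0) - (-2)·(-6.2749), (-2)·(2) - (-1.2749)·(0), (-1.2749)·(-6.2749) - (2)·(2)) ≈ (-12.5498, -4, 4).
  Rescale (multiply by -1 so the first nonzero entry is positive): u = (12.5498, 4, -4).
  ||u|| = √((12.5498)² + (4)² + (-4)²) = √(189.4983) ≈ 13.7658,  v_1 = u/||u|| ≈ (0.9117, 0.2906, -0.2906) (||v_1|| = 1).

λ_1 = 10.2749,  λ_2 = 4,  λ_3 = 2.7251;  v_1 ≈ (0.9117, 0.2906, -0.2906)


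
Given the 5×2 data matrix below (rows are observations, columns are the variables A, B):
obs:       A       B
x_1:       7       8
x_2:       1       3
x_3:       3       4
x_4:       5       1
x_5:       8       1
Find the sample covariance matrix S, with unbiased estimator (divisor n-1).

Step 1 — column means:
  mean(A) = (7 + 1 + 3 + 5 + 8) / 5 = 24/5 = 4.8
  mean(B) = (8 + 3 + 4 + 1 + 1) / 5 = 17/5 = 3.4

Step 2 — sample covariance S[i,j] = (1/(n-1)) · Σ_k (x_{k,i} - mean_i) · (x_{k,j} - mean_j), with n-1 = 4.
  S[A,A] = ((2.2)·(2.2) + (-3.8)·(-3.8) + (-1.8)·(-1.8) + (0.2)·(0.2) + (3.2)·(3.2)) / 4 = 32.8/4 = 8.2
  S[A,B] = ((2.2)·(4.6) + (-3.8)·(-0.4) + (-1.8)·(0.6) + (0.2)·(-2.4) + (3.2)·(-2.4)) / 4 = 2.4/4 = 0.6
  S[B,B] = ((4.6)·(4.6) + (-0.4)·(-0.4) + (0.6)·(0.6) + (-2.4)·(-2.4) + (-2.4)·(-2.4)) / 4 = 33.2/4 = 8.3

S is symmetric (S[j,i] = S[i,j]). Assembling:

S = [[8.2, 0.6],
 [0.6, 8.3]]


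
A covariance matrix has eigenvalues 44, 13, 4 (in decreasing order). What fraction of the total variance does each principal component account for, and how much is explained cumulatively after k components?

Step 1 — total variance = trace(Sigma) = Σ λ_i = 44 + 13 + 4 = 61.

Step 2 — fraction explained by component i = λ_i / Σ λ:
  PC1: 44/61 = 0.7213
  PC2: 13/61 = 0.2131
  PC3: 4/61 = 0.0656

Step 3 — cumulative fraction after k components = (λ_1 + ... + λ_k) / Σ λ:
  k = 1: 44/61 = 0.7213
  k = 2: (44 + 13)/61 = 57/61 = 0.9344
  k = 3: (44 + 13 + 4)/61 = 61/61 = 1

Summary (fraction, with percent):

explained: PC1 0.7213 (72.13%), PC2 0.2131 (21.31%), PC3 0.0656 (6.56%);  cumulative: 0.7213, 0.9344, 1


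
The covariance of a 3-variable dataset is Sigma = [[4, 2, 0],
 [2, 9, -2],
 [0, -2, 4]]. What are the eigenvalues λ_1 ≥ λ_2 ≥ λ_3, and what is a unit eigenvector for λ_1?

Step 1 — characteristic polynomial p(λ) = det(λI - Sigma) = λ³ - tr·λ² + c_1·λ - det, where tr = trace, c_1 = sum of the principal 2×2 minors, det = det(Sigma):
  tr = 4 + 9 + 4 = 17,
  c_1 = (4·9 - (2)²) + (4·4 - (0)²) + (9·4 - (-2)²) = 32 + 16 + 32 = 80,
  det = 4·(9·4 - (-2)²) - (2)·((2)·4 - (-2)·(0)) + (0)·((2)·(-2) - 9·(0)) = 4·(32) - (2)·(8) + (0)·(-4) = 112.
  So p(λ) = λ³ - 17λ² + 80λ - 112.
Step 2 — look for an integer root (rational root theorem: any rational root is an integer divisor of 112). Testing λ = 4:
  p(4) = 64 - 272 + 320 - 112 = 0  ✓
  Dividing out (λ - 4): p(λ) = (λ - 4)(λ² - 13λ + 28).
Step 3 — remaining eigenvalues from the quadratic λ² - 13λ + 28 = 0:
  Δ = 13² - 4·28 = 169 - 112 = 57,  λ = (13 ± √57)/2 = (13 ± 7.5498)/2 ≈ 10.2749 or 2.7251.
  Sorted: λ_1 = 10.2749,  λ_2 = 4,  λ_3 = 2.7251  (check: sum = 17 = tr ✓).

Step 4 — unit eigenvector for λ_1 ≈ 10.2749: v spans the null space of (Sigma - λ_1 I), whose rows are
  r_1 = (-6.2749, 2, 0),  r_2 = (2, -1.2749, -2),  r_3 = (0, -2, -6.2749).
  v is orthogonal to every row, so take v ∝ r_1 × r_2 = ((2)·(-2) - (0)·(-1.2749), (0)·(2) - (-6.2749)·(-2), (-6.2749)·(-1.2749) - (2)·(2)) ≈ (-4, -12.5498, 4).
  Rescale (multiply by -1 so the first nonzero entry is positive): u = (4, 12.5498, -4).
  ||u|| = √((4)² + (12.5498)² + (-4)²) = √(189.4983) ≈ 13.7658,  v_1 = u/||u|| ≈ (0.2906, 0.9117, -0.2906) (||v_1|| = 1).

λ_1 = 10.2749,  λ_2 = 4,  λ_3 = 2.7251;  v_1 ≈ (0.2906, 0.9117, -0.2906)


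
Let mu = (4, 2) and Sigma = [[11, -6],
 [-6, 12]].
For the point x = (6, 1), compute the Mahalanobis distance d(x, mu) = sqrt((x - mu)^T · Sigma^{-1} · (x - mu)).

Step 1 — centre the observation: (x - mu) = (2, -1).

Step 2 — invert Sigma. det(Sigma) = 11·12 - (-6)² = 96.
  Sigma^{-1} = (1/det) · [[d, -b], [-b, a]] = [[0.125, 0.0625],
 [0.0625, 0.1146]].

Step 3 — form the quadratic (x - mu)^T · Sigma^{-1} · (x - mu):
  Sigma^{-1} · (x - mu) = (0.1875, 0.0104).
  (x - mu)^T · [Sigma^{-1} · (x - mu)] = (2)·(0.1875) + (-1)·(0.0104) = 0.3646.

Step 4 — take square root: d = √(0.3646) ≈ 0.6038.

d(x, mu) = √(0.3646) ≈ 0.6038


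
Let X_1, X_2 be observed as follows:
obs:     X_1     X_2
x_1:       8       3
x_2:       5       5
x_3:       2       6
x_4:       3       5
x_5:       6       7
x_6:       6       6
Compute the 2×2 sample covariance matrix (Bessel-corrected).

Step 1 — column means:
  mean(X_1) = (8 + 5 + 2 + 3 + 6 + 6) / 6 = 30/6 = 5
  mean(X_2) = (3 + 5 + 6 + 5 + 7 + 6) / 6 = 32/6 = 5.3333

Step 2 — sample covariance S[i,j] = (1/(n-1)) · Σ_k (x_{k,i} - mean_i) · (x_{k,j} - mean_j), with n-1 = 5.
  S[X_1,X_1] = ((3)·(3) + (0)·(0) + (-3)·(-3) + (-2)·(-2) + (1)·(1) + (1)·(1)) / 5 = 24/5 = 4.8
  S[X_1,X_2] = ((3)·(-2.3333) + (0)·(-0.3333) + (-3)·(0.6667) + (-2)·(-0.3333) + (1)·(1.6667) + (1)·(0.6667)) / 5 = -6/5 = -1.2
  S[X_2,X_2] = ((-2.3333)·(-2.3333) + (-0.3333)·(-0.3333) + (0.6667)·(0.6667) + (-0.3333)·(-0.3333) + (1.6667)·(1.6667) + (0.6667)·(0.6667)) / 5 = 9.3333/5 = 1.8667

S is symmetric (S[j,i] = S[i,j]). Assembling:

S = [[4.8, -1.2],
 [-1.2, 1.8667]]


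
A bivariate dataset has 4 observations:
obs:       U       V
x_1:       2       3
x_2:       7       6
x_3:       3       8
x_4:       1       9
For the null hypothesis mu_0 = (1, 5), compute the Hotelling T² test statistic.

Step 1 — sample mean vector:
  mean(U) = (2 + 7 + 3 + 1) / 4 = 13/4 = 3.25
  mean(V) = (3 + 6 + 8 + 9) / 4 = 26/4 = 6.5
  x̄ = (3.25, 6.5),  deviation x̄ - mu_0 = (3.25, 6.5) - (1, 5) = (2.25, 1.5).

Step 2 — sample covariance matrix, S[i,j] = (1/(n-1)) · Σ_k (x_{k,i} - mean_i) · (x_{k,j} - mean_j), divisor n-1 = 3:
  S[U,U] = ((-1.25)·(-1.25) + (3.75)·(3.75) + (-0.25)·(-0.25) + (-2.25)·(-2.25)) / 3 = 20.75/3 = 6.9167
  S[U,V] = ((-1.25)·(-3.5) + (3.75)·(-0.5) + (-0.25)·(1.5) + (-2.25)·(2.5)) / 3 = -3.5/3 = -1.1667
  S[V,V] = ((-3.5)·(-3.5) + (-0.5)·(-0.5) + (1.5)·(1.5) + (2.5)·(2.5)) / 3 = 21/3 = 7
  S = [[6.9167, -1.1667],
 [-1.1667, 7]].

Step 3 — invert S. det(S) = 6.9167·7 - (-1.1667)² = 47.0556.
  S^{-1} = (1/det) · [[d, -b], [-b, a]] = [[0.1488, 0.0248],
 [0.0248, 0.147]].

Step 4 — quadratic form (x̄ - mu_0)^T · S^{-1} · (x̄ - mu_0):
  S^{-1} · (x̄ - mu_0) = (0.3719, 0.2763),
  (x̄ - mu_0)^T · [...] = (2.25)·(0.3719) + (1.5)·(0.2763) = 1.2512.

Step 5 — scale by n: T² = 4 · 1.2512 = 5.0047.

T² ≈ 5.0047


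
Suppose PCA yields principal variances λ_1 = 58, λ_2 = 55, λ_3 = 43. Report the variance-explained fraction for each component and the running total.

Step 1 — total variance = trace(Sigma) = Σ λ_i = 58 + 55 + 43 = 156.

Step 2 — fraction explained by component i = λ_i / Σ λ:
  PC1: 58/156 = 0.3718
  PC2: 55/156 = 0.3526
  PC3: 43/156 = 0.2756

Step 3 — cumulative fraction after k components = (λ_1 + ... + λ_k) / Σ λ:
  k = 1: 58/156 = 0.3718
  k = 2: (58 + 55)/156 = 113/156 = 0.7244
  k = 3: (58 + 55 + 43)/156 = 156/156 = 1

Summary (fraction, with percent):

explained: PC1 0.3718 (37.18%), PC2 0.3526 (35.26%), PC3 0.2756 (27.56%);  cumulative: 0.3718, 0.7244, 1


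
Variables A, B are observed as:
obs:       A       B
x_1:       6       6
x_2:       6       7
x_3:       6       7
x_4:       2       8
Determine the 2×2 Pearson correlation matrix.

Step 1 — column means:
  mean(A) = (6 + 6 + 6 + 2) / 4 = 20/4 = 5
  mean(B) = (6 + 7 + 7 + 8) / 4 = 28/4 = 7

Step 2 — sample variances and covariances s[i,j] = (1/(n-1)) · Σ_k (x_{k,i} - mean_i) · (x_{k,j} - mean_j), with n-1 = 3:
  s[A,A] = ((1)·(1) + (1)·(1) + (1)·(1) + (-3)·(-3)) / 3 = 12/3 = 4
  s[A,B] = ((1)·(-1) + (1)·(0) + (1)·(0) + (-3)·(1)) / 3 = -4/3 = -1.3333
  s[B,B] = ((-1)·(-1) + (0)·(0) + (0)·(0) + (1)·(1)) / 3 = 2/3 = 0.6667
  Sample standard deviations s_i = √(s[i,i]):
  s(A) = √(4) = 2
  s(B) = √(0.6667) = 0.8165

Step 3 — r_{ij} = s_{ij} / (s_i · s_j):
  r[A,A] = 1 (diagonal).
  r[A,B] = -1.3333 / (2 · 0.8165) = -1.3333 / 1.633 = -0.8165
  r[B,B] = 1 (diagonal).

R is symmetric with unit diagonal. Assembling:

R = [[1, -0.8165],
 [-0.8165, 1]]


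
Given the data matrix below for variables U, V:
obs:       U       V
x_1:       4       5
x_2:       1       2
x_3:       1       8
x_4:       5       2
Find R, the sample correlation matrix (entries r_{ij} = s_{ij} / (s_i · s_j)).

Step 1 — column means:
  mean(U) = (4 + 1 + 1 + 5) / 4 = 11/4 = 2.75
  mean(V) = (5 + 2 + 8 + 2) / 4 = 17/4 = 4.25

Step 2 — sample variances and covariances s[i,j] = (1/(n-1)) · Σ_k (x_{k,i} - mean_i) · (x_{k,j} - mean_j), with n-1 = 3:
  s[U,U] = ((1.25)·(1.25) + (-1.75)·(-1.75) + (-1.75)·(-1.75) + (2.25)·(2.25)) / 3 = 12.75/3 = 4.25
  s[U,V] = ((1.25)·(0.75) + (-1.75)·(-2.25) + (-1.75)·(3.75) + (2.25)·(-2.25)) / 3 = -6.75/3 = -2.25
  s[V,V] = ((0.75)·(0.75) + (-2.25)·(-2.25) + (3.75)·(3.75) + (-2.25)·(-2.25)) / 3 = 24.75/3 = 8.25
  Sample standard deviations s_i = √(s[i,i]):
  s(U) = √(4.25) = 2.0616
  s(V) = √(8.25) = 2.8723

Step 3 — r_{ij} = s_{ij} / (s_i · s_j):
  r[U,U] = 1 (diagonal).
  r[U,V] = -2.25 / (2.0616 · 2.8723) = -2.25 / 5.9214 = -0.38
  r[V,V] = 1 (diagonal).

R is symmetric with unit diagonal. Assembling:

R = [[1, -0.38],
 [-0.38, 1]]


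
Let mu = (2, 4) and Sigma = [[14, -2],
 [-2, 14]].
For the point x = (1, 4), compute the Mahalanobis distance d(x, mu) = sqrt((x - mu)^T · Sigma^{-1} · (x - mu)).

Step 1 — centre the observation: (x - mu) = (-1, 0).

Step 2 — invert Sigma. det(Sigma) = 14·14 - (-2)² = 192.
  Sigma^{-1} = (1/det) · [[d, -b], [-b, a]] = [[0.0729, 0.0104],
 [0.0104, 0.0729]].

Step 3 — form the quadratic (x - mu)^T · Sigma^{-1} · (x - mu):
  Sigma^{-1} · (x - mu) = (-0.0729, -0.0104).
  (x - mu)^T · [Sigma^{-1} · (x - mu)] = (-1)·(-0.0729) + (0)·(-0.0104) = 0.0729.

Step 4 — take square root: d = √(0.0729) ≈ 0.27.

d(x, mu) = √(0.0729) ≈ 0.27


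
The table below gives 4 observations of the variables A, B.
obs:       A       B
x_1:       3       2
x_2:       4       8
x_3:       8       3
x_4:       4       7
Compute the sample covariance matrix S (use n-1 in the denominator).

Step 1 — column means:
  mean(A) = (3 + 4 + 8 + 4) / 4 = 19/4 = 4.75
  mean(B) = (2 + 8 + 3 + 7) / 4 = 20/4 = 5

Step 2 — sample covariance S[i,j] = (1/(n-1)) · Σ_k (x_{k,i} - mean_i) · (x_{k,j} - mean_j), with n-1 = 3.
  S[A,A] = ((-1.75)·(-1.75) + (-0.75)·(-0.75) + (3.25)·(3.25) + (-0.75)·(-0.75)) / 3 = 14.75/3 = 4.9167
  S[A,B] = ((-1.75)·(-3) + (-0.75)·(3) + (3.25)·(-2) + (-0.75)·(2)) / 3 = -5/3 = -1.6667
  S[B,B] = ((-3)·(-3) + (3)·(3) + (-2)·(-2) + (2)·(2)) / 3 = 26/3 = 8.6667

S is symmetric (S[j,i] = S[i,j]). Assembling:

S = [[4.9167, -1.6667],
 [-1.6667, 8.6667]]


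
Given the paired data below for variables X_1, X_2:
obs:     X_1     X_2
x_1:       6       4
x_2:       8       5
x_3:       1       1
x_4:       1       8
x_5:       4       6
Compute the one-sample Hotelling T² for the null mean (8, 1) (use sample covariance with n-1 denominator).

Step 1 — sample mean vector:
  mean(X_1) = (6 + 8 + 1 + 1 + 4) / 5 = 20/5 = 4
  mean(X_2) = (4 + 5 + 1 + 8 + 6) / 5 = 24/5 = 4.8
  x̄ = (4, 4.8),  deviation x̄ - mu_0 = (4, 4.8) - (8, 1) = (-4, 3.8).

Step 2 — sample covariance matrix, S[i,j] = (1/(n-1)) · Σ_k (x_{k,i} - mean_i) · (x_{k,j} - mean_j), divisor n-1 = 4:
  S[X_1,X_1] = ((2)·(2) + (4)·(4) + (-3)·(-3) + (-3)·(-3) + (0)·(0)) / 4 = 38/4 = 9.5
  S[X_1,X_2] = ((2)·(-0.8) + (4)·(0.2) + (-3)·(-3.8) + (-3)·(3.2) + (0)·(1.2)) / 4 = 1/4 = 0.25
  S[X_2,X_2] = ((-0.8)·(-0.8) + (0.2)·(0.2) + (-3.8)·(-3.8) + (3.2)·(3.2) + (1.2)·(1.2)) / 4 = 26.8/4 = 6.7
  S = [[9.5, 0.25],
 [0.25, 6.7]].

Step 3 — invert S. det(S) = 9.5·6.7 - (0.25)² = 63.5875.
  S^{-1} = (1/det) · [[d, -b], [-b, a]] = [[0.1054, -0.0039],
 [-0.0039, 0.1494]].

Step 4 — quadratic form (x̄ - mu_0)^T · S^{-1} · (x̄ - mu_0):
  S^{-1} · (x̄ - mu_0) = (-0.4364, 0.5834),
  (x̄ - mu_0)^T · [...] = (-4)·(-0.4364) + (3.8)·(0.5834) = 3.9627.

Step 5 — scale by n: T² = 5 · 3.9627 = 19.8136.

T² ≈ 19.8136


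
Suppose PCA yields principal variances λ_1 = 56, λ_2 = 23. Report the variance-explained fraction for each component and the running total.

Step 1 — total variance = trace(Sigma) = Σ λ_i = 56 + 23 = 79.

Step 2 — fraction explained by component i = λ_i / Σ λ:
  PC1: 56/79 = 0.7089
  PC2: 23/79 = 0.2911

Step 3 — cumulative fraction after k components = (λ_1 + ... + λ_k) / Σ λ:
  k = 1: 56/79 = 0.7089
  k = 2: (56 + 23)/79 = 79/79 = 1

Summary (fraction, with percent):

explained: PC1 0.7089 (70.89%), PC2 0.2911 (29.11%);  cumulative: 0.7089, 1


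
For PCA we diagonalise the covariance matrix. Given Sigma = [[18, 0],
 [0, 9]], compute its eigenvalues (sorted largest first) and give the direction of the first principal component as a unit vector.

Step 1 — characteristic polynomial of 2×2 Sigma:
  det(Sigma - λI) = λ² - trace · λ + det = 0.
  trace = 18 + 9 = 27, det = 18·9 - (0)² = 162.
Step 2 — discriminant:
  Δ = trace² - 4·det = 729 - 648 = 81.
Step 3 — eigenvalues:
  λ = (trace ± √Δ)/2 = (27 ± 9)/2,
  λ_1 = 18,  λ_2 = 9.

Step 4 — unit eigenvector for λ_1: Sigma is diagonal, so its eigenvectors are the coordinate axes. λ_1 = 18 is the diagonal entry on the first coordinate axis, hence
  v_1 = (1, 0) (||v_1|| = 1).

λ_1 = 18,  λ_2 = 9;  v_1 ≈ (1, 0)


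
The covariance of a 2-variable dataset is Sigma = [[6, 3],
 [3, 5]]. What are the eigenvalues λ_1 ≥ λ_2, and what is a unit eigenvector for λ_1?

Step 1 — characteristic polynomial of 2×2 Sigma:
  det(Sigma - λI) = λ² - trace · λ + det = 0.
  trace = 6 + 5 = 11, det = 6·5 - (3)² = 21.
Step 2 — discriminant:
  Δ = trace² - 4·det = 121 - 84 = 37.
Step 3 — eigenvalues:
  λ = (trace ± √Δ)/2 = (11 ± 6.0828)/2,
  λ_1 = 8.5414,  λ_2 = 2.4586.

Step 4 — unit eigenvector for λ_1: solve (Sigma - λ_1 I)v = 0. First row:
  (6 - 8.5414)·v_x + (3)·v_y = 0, i.e. (-2.5414)·v_x + (3)·v_y = 0,
  so v ∝ (b, λ_1 - a) = (3, 2.5414) = u.
  ||u|| = √((3)² + (2.5414)²) = √(15.4586) ≈ 3.9317,
  v_1 = u/||u|| ≈ (0.763, 0.6464) (||v_1|| = 1).

λ_1 = 8.5414,  λ_2 = 2.4586;  v_1 ≈ (0.763, 0.6464)


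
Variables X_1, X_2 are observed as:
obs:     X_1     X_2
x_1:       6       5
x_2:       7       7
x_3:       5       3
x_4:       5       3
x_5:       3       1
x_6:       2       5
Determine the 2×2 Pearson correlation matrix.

Step 1 — column means:
  mean(X_1) = (6 + 7 + 5 + 5 + 3 + 2) / 6 = 28/6 = 4.6667
  mean(X_2) = (5 + 7 + 3 + 3 + 1 + 5) / 6 = 24/6 = 4

Step 2 — sample variances and covariances s[i,j] = (1/(n-1)) · Σ_k (x_{k,i} - mean_i) · (x_{k,j} - mean_j), with n-1 = 5:
  s[X_1,X_1] = ((1.3333)·(1.3333) + (2.3333)·(2.3333) + (0.3333)·(0.3333) + (0.3333)·(0.3333) + (-1.6667)·(-1.6667) + (-2.6667)·(-2.6667)) / 5 = 17.3333/5 = 3.4667
  s[X_1,X_2] = ((1.3333)·(1) + (2.3333)·(3) + (0.3333)·(-1) + (0.3333)·(-1) + (-1.6667)·(-3) + (-2.6667)·(1)) / 5 = 10/5 = 2
  s[X_2,X_2] = ((1)·(1) + (3)·(3) + (-1)·(-1) + (-1)·(-1) + (-3)·(-3) + (1)·(1)) / 5 = 22/5 = 4.4
  Sample standard deviations s_i = √(s[i,i]):
  s(X_1) = √(3.4667) = 1.8619
  s(X_2) = √(4.4) = 2.0976

Step 3 — r_{ij} = s_{ij} / (s_i · s_j):
  r[X_1,X_1] = 1 (diagonal).
  r[X_1,X_2] = 2 / (1.8619 · 2.0976) = 2 / 3.9056 = 0.5121
  r[X_2,X_2] = 1 (diagonal).

R is symmetric with unit diagonal. Assembling:

R = [[1, 0.5121],
 [0.5121, 1]]


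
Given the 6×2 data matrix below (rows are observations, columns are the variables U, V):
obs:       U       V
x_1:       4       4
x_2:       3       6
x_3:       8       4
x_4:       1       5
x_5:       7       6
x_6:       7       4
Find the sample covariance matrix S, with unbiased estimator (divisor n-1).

Step 1 — column means:
  mean(U) = (4 + 3 + 8 + 1 + 7 + 7) / 6 = 30/6 = 5
  mean(V) = (4 + 6 + 4 + 5 + 6 + 4) / 6 = 29/6 = 4.8333

Step 2 — sample covariance S[i,j] = (1/(n-1)) · Σ_k (x_{k,i} - mean_i) · (x_{k,j} - mean_j), with n-1 = 5.
  S[U,U] = ((-1)·(-1) + (-2)·(-2) + (3)·(3) + (-4)·(-4) + (2)·(2) + (2)·(2)) / 5 = 38/5 = 7.6
  S[U,V] = ((-1)·(-0.8333) + (-2)·(1.1667) + (3)·(-0.8333) + (-4)·(0.1667) + (2)·(1.1667) + (2)·(-0.8333)) / 5 = -4/5 = -0.8
  S[V,V] = ((-0.8333)·(-0.8333) + (1.1667)·(1.1667) + (-0.8333)·(-0.8333) + (0.1667)·(0.1667) + (1.1667)·(1.1667) + (-0.8333)·(-0.8333)) / 5 = 4.8333/5 = 0.9667

S is symmetric (S[j,i] = S[i,j]). Assembling:

S = [[7.6, -0.8],
 [-0.8, 0.9667]]


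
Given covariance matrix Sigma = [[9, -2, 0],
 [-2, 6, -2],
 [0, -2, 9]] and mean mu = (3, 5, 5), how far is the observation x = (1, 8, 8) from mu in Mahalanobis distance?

Step 1 — centre the observation: (x - mu) = (-2, 3, 3).

Step 2 — invert Sigma (cofactor / det for 3×3, or solve directly):
  Sigma^{-1} = [[0.1208, 0.0435, 0.0097],
 [0.0435, 0.1957, 0.0435],
 [0.0097, 0.0435, 0.1208]].

Step 3 — form the quadratic (x - mu)^T · Sigma^{-1} · (x - mu):
  Sigma^{-1} · (x - mu) = (-0.0821, 0.6304, 0.4734).
  (x - mu)^T · [Sigma^{-1} · (x - mu)] = (-2)·(-0.0821) + (3)·(0.6304) + (3)·(0.4734) = 3.4758.

Step 4 — take square root: d = √(3.4758) ≈ 1.8644.

d(x, mu) = √(3.4758) ≈ 1.8644


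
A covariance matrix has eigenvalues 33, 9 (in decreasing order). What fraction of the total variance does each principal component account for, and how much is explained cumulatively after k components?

Step 1 — total variance = trace(Sigma) = Σ λ_i = 33 + 9 = 42.

Step 2 — fraction explained by component i = λ_i / Σ λ:
  PC1: 33/42 = 0.7857
  PC2: 9/42 = 0.2143

Step 3 — cumulative fraction after k components = (λ_1 + ... + λ_k) / Σ λ:
  k = 1: 33/42 = 0.7857
  k = 2: (33 + 9)/42 = 42/42 = 1

Summary (fraction, with percent):

explained: PC1 0.7857 (78.57%), PC2 0.2143 (21.43%);  cumulative: 0.7857, 1


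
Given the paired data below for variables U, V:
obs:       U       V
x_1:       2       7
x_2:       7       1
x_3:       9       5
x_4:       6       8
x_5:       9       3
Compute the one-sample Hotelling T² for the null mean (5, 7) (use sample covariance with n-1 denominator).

Step 1 — sample mean vector:
  mean(U) = (2 + 7 + 9 + 6 + 9) / 5 = 33/5 = 6.6
  mean(V) = (7 + 1 + 5 + 8 + 3) / 5 = 24/5 = 4.8
  x̄ = (6.6, 4.8),  deviation x̄ - mu_0 = (6.6, 4.8) - (5, 7) = (1.6, -2.2).

Step 2 — sample covariance matrix, S[i,j] = (1/(n-1)) · Σ_k (x_{k,i} - mean_i) · (x_{k,j} - mean_j), divisor n-1 = 4:
  S[U,U] = ((-4.6)·(-4.6) + (0.4)·(0.4) + (2.4)·(2.4) + (-0.6)·(-0.6) + (2.4)·(2.4)) / 4 = 33.2/4 = 8.3
  S[U,V] = ((-4.6)·(2.2) + (0.4)·(-3.8) + (2.4)·(0.2) + (-0.6)·(3.2) + (2.4)·(-1.8)) / 4 = -17.4/4 = -4.35
  S[V,V] = ((2.2)·(2.2) + (-3.8)·(-3.8) + (0.2)·(0.2) + (3.2)·(3.2) + (-1.8)·(-1.8)) / 4 = 32.8/4 = 8.2
  S = [[8.3, -4.35],
 [-4.35, 8.2]].

Step 3 — invert S. det(S) = 8.3·8.2 - (-4.35)² = 49.1375.
  S^{-1} = (1/det) · [[d, -b], [-b, a]] = [[0.1669, 0.0885],
 [0.0885, 0.1689]].

Step 4 — quadratic form (x̄ - mu_0)^T · S^{-1} · (x̄ - mu_0):
  S^{-1} · (x̄ - mu_0) = (0.0722, -0.23),
  (x̄ - mu_0)^T · [...] = (1.6)·(0.0722) + (-2.2)·(-0.23) = 0.6215.

Step 5 — scale by n: T² = 5 · 0.6215 = 3.1076.

T² ≈ 3.1076


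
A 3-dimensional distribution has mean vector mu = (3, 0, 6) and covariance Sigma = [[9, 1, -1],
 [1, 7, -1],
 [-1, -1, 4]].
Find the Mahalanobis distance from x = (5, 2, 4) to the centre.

Step 1 — centre the observation: (x - mu) = (2, 2, -2).

Step 2 — invert Sigma (cofactor / det for 3×3, or solve directly):
  Sigma^{-1} = [[0.1154, -0.0128, 0.0256],
 [-0.0128, 0.1496, 0.0342],
 [0.0256, 0.0342, 0.265]].

Step 3 — form the quadratic (x - mu)^T · Sigma^{-1} · (x - mu):
  Sigma^{-1} · (x - mu) = (0.1538, 0.2051, -0.4103).
  (x - mu)^T · [Sigma^{-1} · (x - mu)] = (2)·(0.1538) + (2)·(0.2051) + (-2)·(-0.4103) = 1.5385.

Step 4 — take square root: d = √(1.5385) ≈ 1.2403.

d(x, mu) = √(1.5385) ≈ 1.2403


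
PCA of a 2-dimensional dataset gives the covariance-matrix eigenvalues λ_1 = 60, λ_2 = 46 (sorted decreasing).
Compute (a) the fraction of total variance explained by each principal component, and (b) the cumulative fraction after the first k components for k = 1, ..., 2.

Step 1 — total variance = trace(Sigma) = Σ λ_i = 60 + 46 = 106.

Step 2 — fraction explained by component i = λ_i / Σ λ:
  PC1: 60/106 = 0.566
  PC2: 46/106 = 0.434

Step 3 — cumulative fraction after k components = (λ_1 + ... + λ_k) / Σ λ:
  k = 1: 60/106 = 0.566
  k = 2: (60 + 46)/106 = 106/106 = 1

Summary (fraction, with percent):

explained: PC1 0.566 (56.6%), PC2 0.434 (43.4%);  cumulative: 0.566, 1


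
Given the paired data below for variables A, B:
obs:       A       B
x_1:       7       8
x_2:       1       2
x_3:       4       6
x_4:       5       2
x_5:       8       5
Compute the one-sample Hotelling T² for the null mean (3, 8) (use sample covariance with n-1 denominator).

Step 1 — sample mean vector:
  mean(A) = (7 + 1 + 4 + 5 + 8) / 5 = 25/5 = 5
  mean(B) = (8 + 2 + 6 + 2 + 5) / 5 = 23/5 = 4.6
  x̄ = (5, 4.6),  deviation x̄ - mu_0 = (5, 4.6) - (3, 8) = (2, -3.4).

Step 2 — sample covariance matrix, S[i,j] = (1/(n-1)) · Σ_k (x_{k,i} - mean_i) · (x_{k,j} - mean_j), divisor n-1 = 4:
  S[A,A] = ((2)·(2) + (-4)·(-4) + (-1)·(-1) + (0)·(0) + (3)·(3)) / 4 = 30/4 = 7.5
  S[A,B] = ((2)·(3.4) + (-4)·(-2.6) + (-1)·(1.4) + (0)·(-2.6) + (3)·(0.4)) / 4 = 17/4 = 4.25
  S[B,B] = ((3.4)·(3.4) + (-2.6)·(-2.6) + (1.4)·(1.4) + (-2.6)·(-2.6) + (0.4)·(0.4)) / 4 = 27.2/4 = 6.8
  S = [[7.5, 4.25],
 [4.25, 6.8]].

Step 3 — invert S. det(S) = 7.5·6.8 - (4.25)² = 32.9375.
  S^{-1} = (1/det) · [[d, -b], [-b, a]] = [[0.2065, -0.129],
 [-0.129, 0.2277]].

Step 4 — quadratic form (x̄ - mu_0)^T · S^{-1} · (x̄ - mu_0):
  S^{-1} · (x̄ - mu_0) = (0.8516, -1.0323),
  (x̄ - mu_0)^T · [...] = (2)·(0.8516) + (-3.4)·(-1.0323) = 5.2129.

Step 5 — scale by n: T² = 5 · 5.2129 = 26.0645.

T² ≈ 26.0645


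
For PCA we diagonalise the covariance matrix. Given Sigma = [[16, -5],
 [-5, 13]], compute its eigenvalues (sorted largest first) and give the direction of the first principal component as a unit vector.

Step 1 — characteristic polynomial of 2×2 Sigma:
  det(Sigma - λI) = λ² - trace · λ + det = 0.
  trace = 16 + 13 = 29, det = 16·13 - (-5)² = 183.
Step 2 — discriminant:
  Δ = trace² - 4·det = 841 - 732 = 109.
Step 3 — eigenvalues:
  λ = (trace ± √Δ)/2 = (29 ± 10.4403)/2,
  λ_1 = 19.7202,  λ_2 = 9.2798.

Step 4 — unit eigenvector for λ_1: solve (Sigma - λ_1 I)v = 0. First row:
  (16 - 19.7202)·v_x + (-5)·v_y = 0, i.e. (-3.7202)·v_x + (-5)·v_y = 0,
  so v ∝ (b, λ_1 - a) = (-5, 3.7202); multiply by -1 so the first entry is positive: u = (5, -3.7202).
  ||u|| = √((5)² + (-3.7202)²) = √(38.8395) ≈ 6.2321,
  v_1 = u/||u|| ≈ (0.8023, -0.5969) (||v_1|| = 1).

λ_1 = 19.7202,  λ_2 = 9.2798;  v_1 ≈ (0.8023, -0.5969)


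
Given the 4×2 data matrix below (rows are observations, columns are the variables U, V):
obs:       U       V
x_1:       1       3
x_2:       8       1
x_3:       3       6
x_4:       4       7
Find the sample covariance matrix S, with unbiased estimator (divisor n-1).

Step 1 — column means:
  mean(U) = (1 + 8 + 3 + 4) / 4 = 16/4 = 4
  mean(V) = (3 + 1 + 6 + 7) / 4 = 17/4 = 4.25

Step 2 — sample covariance S[i,j] = (1/(n-1)) · Σ_k (x_{k,i} - mean_i) · (x_{k,j} - mean_j), with n-1 = 3.
  S[U,U] = ((-3)·(-3) + (4)·(4) + (-1)·(-1) + (0)·(0)) / 3 = 26/3 = 8.6667
  S[U,V] = ((-3)·(-1.25) + (4)·(-3.25) + (-1)·(1.75) + (0)·(2.75)) / 3 = -11/3 = -3.6667
  S[V,V] = ((-1.25)·(-1.25) + (-3.25)·(-3.25) + (1.75)·(1.75) + (2.75)·(2.75)) / 3 = 22.75/3 = 7.5833

S is symmetric (S[j,i] = S[i,j]). Assembling:

S = [[8.6667, -3.6667],
 [-3.6667, 7.5833]]


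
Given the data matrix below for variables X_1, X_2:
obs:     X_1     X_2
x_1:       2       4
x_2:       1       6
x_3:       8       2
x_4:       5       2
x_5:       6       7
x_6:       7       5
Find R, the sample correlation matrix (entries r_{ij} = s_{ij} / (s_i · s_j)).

Step 1 — column means:
  mean(X_1) = (2 + 1 + 8 + 5 + 6 + 7) / 6 = 29/6 = 4.8333
  mean(X_2) = (4 + 6 + 2 + 2 + 7 + 5) / 6 = 26/6 = 4.3333

Step 2 — sample variances and covariances s[i,j] = (1/(n-1)) · Σ_k (x_{k,i} - mean_i) · (x_{k,j} - mean_j), with n-1 = 5:
  s[X_1,X_1] = ((-2.8333)·(-2.8333) + (-3.8333)·(-3.8333) + (3.1667)·(3.1667) + (0.1667)·(0.1667) + (1.1667)·(1.1667) + (2.1667)·(2.1667)) / 5 = 38.8333/5 = 7.7667
  s[X_1,X_2] = ((-2.8333)·(-0.3333) + (-3.8333)·(1.6667) + (3.1667)·(-2.3333) + (0.1667)·(-2.3333) + (1.1667)·(2.6667) + (2.1667)·(0.6667)) / 5 = -8.6667/5 = -1.7333
  s[X_2,X_2] = ((-0.3333)·(-0.3333) + (1.6667)·(1.6667) + (-2.3333)·(-2.3333) + (-2.3333)·(-2.3333) + (2.6667)·(2.6667) + (0.6667)·(0.6667)) / 5 = 21.3333/5 = 4.2667
  Sample standard deviations s_i = √(s[i,i]):
  s(X_1) = √(7.7667) = 2.7869
  s(X_2) = √(4.2667) = 2.0656

Step 3 — r_{ij} = s_{ij} / (s_i · s_j):
  r[X_1,X_1] = 1 (diagonal).
  r[X_1,X_2] = -1.7333 / (2.7869 · 2.0656) = -1.7333 / 5.7565 = -0.3011
  r[X_2,X_2] = 1 (diagonal).

R is symmetric with unit diagonal. Assembling:

R = [[1, -0.3011],
 [-0.3011, 1]]


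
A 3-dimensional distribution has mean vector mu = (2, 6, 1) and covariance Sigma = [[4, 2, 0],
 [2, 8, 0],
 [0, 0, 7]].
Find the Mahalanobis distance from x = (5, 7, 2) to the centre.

Step 1 — centre the observation: (x - mu) = (3, 1, 1).

Step 2 — invert Sigma (cofactor / det for 3×3, or solve directly):
  Sigma^{-1} = [[0.2857, -0.0714, 0],
 [-0.0714, 0.1429, 0],
 [0, 0, 0.1429]].

Step 3 — form the quadratic (x - mu)^T · Sigma^{-1} · (x - mu):
  Sigma^{-1} · (x - mu) = (0.7857, -0.0714, 0.1429).
  (x - mu)^T · [Sigma^{-1} · (x - mu)] = (3)·(0.7857) + (1)·(-0.0714) + (1)·(0.1429) = 2.4286.

Step 4 — take square root: d = √(2.4286) ≈ 1.5584.

d(x, mu) = √(2.4286) ≈ 1.5584


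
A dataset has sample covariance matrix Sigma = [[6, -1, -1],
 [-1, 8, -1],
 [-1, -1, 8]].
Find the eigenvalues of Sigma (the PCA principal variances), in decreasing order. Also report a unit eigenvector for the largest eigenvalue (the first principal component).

Step 1 — characteristic polynomial p(λ) = det(λI - Sigma) = λ³ - tr·λ² + c_1·λ - det, where tr = trace, c_1 = sum of the principal 2×2 minors, det = det(Sigma):
  tr = 6 + 8 + 8 = 22,
  c_1 = (6·8 - (-1)²) + (6·8 - (-1)²) + (8·8 - (-1)²) = 47 + 47 + 63 = 157,
  det = 6·(8·8 - (-1)²) - (-1)·((-1)·8 - (-1)·(-1)) + (-1)·((-1)·(-1) - 8·(-1)) = 6·(63) - (-1)·(-9) + (-1)·(9) = 360.
  So p(λ) = λ³ - 22λ² + 157λ - 360.
Step 2 — look for an integer root (rational root theorem: any rational root is an integer divisor of 360). Testing λ = 5:
  p(5) = 125 - 550 + 785 - 360 = 0  ✓
  Dividing out (λ - 5): p(λ) = (λ - 5)(λ² - 17λ + 72).
Step 3 — remaining eigenvalues from the quadratic λ² - 17λ + 72 = 0:
  Δ = 17² - 4·72 = 289 - 288 = 1,  λ = (17 ± √1)/2 = (17 ± 1)/2 = 9 or 8.
  Sorted: λ_1 = 9,  λ_2 = 8,  λ_3 = 5  (check: sum = 22 = tr ✓).

Step 4 — unit eigenvector for λ_1 = 9: v spans the null space of (Sigma - λ_1 I), whose rows are
  r_1 = (-3, -1, -1),  r_2 = (-1, -1, -1),  r_3 = (-1, -1, -1).
  v is orthogonal to every row, so take v ∝ r_1 × r_2 = ((-1)·(-1) - (-1)·(-1), (-1)·(-1) - (-3)·(-1), (-3)·(-1) - (-1)·(-1)) = (0, -2, 2).
  Rescale (divide by 2; multiply by -1 so the first nonzero entry is positive): u = (0, 1, -1).
  ||u|| = √((0)² + (1)² + (-1)²) = √(2) ≈ 1.4142,  v_1 = u/||u|| ≈ (0, 0.7071, -0.7071) (||v_1|| = 1).

λ_1 = 9,  λ_2 = 8,  λ_3 = 5;  v_1 ≈ (0, 0.7071, -0.7071)


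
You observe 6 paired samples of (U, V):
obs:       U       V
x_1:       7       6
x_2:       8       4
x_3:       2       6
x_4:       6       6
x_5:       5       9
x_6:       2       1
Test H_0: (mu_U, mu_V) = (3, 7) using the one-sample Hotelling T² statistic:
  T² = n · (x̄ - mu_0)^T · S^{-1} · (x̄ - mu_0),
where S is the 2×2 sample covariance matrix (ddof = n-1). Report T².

Step 1 — sample mean vector:
  mean(U) = (7 + 8 + 2 + 6 + 5 + 2) / 6 = 30/6 = 5
  mean(V) = (6 + 4 + 6 + 6 + 9 + 1) / 6 = 32/6 = 5.3333
  x̄ = (5, 5.3333),  deviation x̄ - mu_0 = (5, 5.3333) - (3, 7) = (2, -1.6667).

Step 2 — sample covariance matrix, S[i,j] = (1/(n-1)) · Σ_k (x_{k,i} - mean_i) · (x_{k,j} - mean_j), divisor n-1 = 5:
  S[U,U] = ((2)·(2) + (3)·(3) + (-3)·(-3) + (1)·(1) + (0)·(0) + (-3)·(-3)) / 5 = 32/5 = 6.4
  S[U,V] = ((2)·(0.6667) + (3)·(-1.3333) + (-3)·(0.6667) + (1)·(0.6667) + (0)·(3.6667) + (-3)·(-4.3333)) / 5 = 9/5 = 1.8
  S[V,V] = ((0.6667)·(0.6667) + (-1.3333)·(-1.3333) + (0.6667)·(0.6667) + (0.6667)·(0.6667) + (3.6667)·(3.6667) + (-4.3333)·(-4.3333)) / 5 = 35.3333/5 = 7.0667
  S = [[6.4, 1.8],
 [1.8, 7.0667]].

Step 3 — invert S. det(S) = 6.4·7.0667 - (1.8)² = 41.9867.
  S^{-1} = (1/det) · [[d, -b], [-b, a]] = [[0.1683, -0.0429],
 [-0.0429, 0.1524]].

Step 4 — quadratic form (x̄ - mu_0)^T · S^{-1} · (x̄ - mu_0):
  S^{-1} · (x̄ - mu_0) = (0.4081, -0.3398),
  (x̄ - mu_0)^T · [...] = (2)·(0.4081) + (-1.6667)·(-0.3398) = 1.3824.

Step 5 — scale by n: T² = 6 · 1.3824 = 8.2947.

T² ≈ 8.2947
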